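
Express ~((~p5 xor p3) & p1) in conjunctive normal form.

(p5 | p3 | ~p1) & (~p3 | ~p5 | ~p1)

~((~p5 xor p3) & p1)
≡ ~((~p5 | p3) & ~(~p5 & p3) & p1)   [expand xor]
≡ ~(~p5 | p3) | ~~(~p5 & p3) | ~p1   [De Morgan]
≡ (~~p5 & ~p3) | ~~(~p5 & p3) | ~p1   [De Morgan]
≡ (p5 & ~p3) | ~~(~p5 & p3) | ~p1   [double negation]
≡ (p5 & ~p3) | (~p5 & p3) | ~p1   [double negation]
≡ (p5 | ~p5 | ~p1) & (p5 | p3 | ~p1) & (~p3 | ~p5 | ~p1) & (~p3 | p3 | ~p1)   [distribute | over &]
≡ (p5 | p3 | ~p1) & (~p3 | ~p5 | ~p1)   [simplify]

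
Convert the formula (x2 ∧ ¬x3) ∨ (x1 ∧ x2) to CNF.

x2 ∧ (¬x3 ∨ x1)

(x2 ∧ ¬x3) ∨ (x1 ∧ x2)
≡ (x2 ∨ x1) ∧ (x2 ∨ x2) ∧ (¬x3 ∨ x1) ∧ (¬x3 ∨ x2)   [distribute ∨ over ∧]
≡ x2 ∧ (¬x3 ∨ x1)   [simplify]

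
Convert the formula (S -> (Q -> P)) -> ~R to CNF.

(S | ~R) & (Q | ~R) & (~P | ~R)

(S -> (Q -> P)) -> ~R
= ~(S -> (Q -> P)) | ~R   — eliminate ->
= ~(~S | (Q -> P)) | ~R   — eliminate ->
= ~(~S | ~Q | P) | ~R   — eliminate ->
= (~~S & ~~Q & ~P) | ~R   — De Morgan
= (S & ~~Q & ~P) | ~R   — double negation
= (S & Q & ~P) | ~R   — double negation
= (S | ~R) & (Q | ~R) & (~P | ~R)   — distribute | over &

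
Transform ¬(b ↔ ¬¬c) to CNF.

(b ∨ c) ∧ (¬c ∨ ¬b)

¬(b ↔ ¬¬c)
≡ ¬((b → ¬¬c) ∧ (¬¬c → b))   (eliminate ↔)
≡ ¬((¬b ∨ ¬¬c) ∧ (¬¬c → b))   (eliminate →)
≡ ¬((¬b ∨ ¬¬c) ∧ (¬¬¬c ∨ b))   (eliminate →)
≡ ¬(¬b ∨ ¬¬c) ∨ ¬(¬¬¬c ∨ b)   (De Morgan)
≡ (¬¬b ∧ ¬¬¬c) ∨ ¬(¬¬¬c ∨ b)   (De Morgan)
≡ (b ∧ ¬¬¬c) ∨ ¬(¬¬¬c ∨ b)   (double negation)
≡ (b ∧ ¬c) ∨ ¬(¬¬¬c ∨ b)   (double negation)
≡ (b ∧ ¬c) ∨ (¬¬¬¬c ∧ ¬b)   (De Morgan)
≡ (b ∧ ¬c) ∨ (¬¬c ∧ ¬b)   (double negation)
≡ (b ∧ ¬c) ∨ (c ∧ ¬b)   (double negation)
≡ (b ∨ c) ∧ (b ∨ ¬b) ∧ (¬c ∨ c) ∧ (¬c ∨ ¬b)   (distribute ∨ over ∧)
≡ (b ∨ c) ∧ (¬c ∨ ¬b)   (simplify)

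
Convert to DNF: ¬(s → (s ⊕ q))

s ∧ q

¬(s → (s ⊕ q))
= ¬(¬s ∨ (s ⊕ q))
= ¬(¬s ∨ (s ∧ ¬q) ∨ (¬s ∧ q))
= ¬¬s ∧ ¬(s ∧ ¬q) ∧ ¬(¬s ∧ q)
= s ∧ ¬(s ∧ ¬q) ∧ ¬(¬s ∧ q)
= s ∧ (¬s ∨ ¬¬q) ∧ ¬(¬s ∧ q)
= s ∧ (¬s ∨ q) ∧ ¬(¬s ∧ q)
= s ∧ (¬s ∨ q) ∧ (¬¬s ∨ ¬q)
= s ∧ (¬s ∨ q) ∧ (s ∨ ¬q)
= (s ∧ ¬s ∧ s) ∨ (s ∧ ¬s ∧ ¬q) ∨ (s ∧ q ∧ s) ∨ (s ∧ q ∧ ¬q)
= s ∧ q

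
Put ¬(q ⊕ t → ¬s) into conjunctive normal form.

¬(q ⊕ t → ¬s)
= ¬(¬(q ⊕ t) ∨ ¬s)   — eliminate →
= ¬(¬((q ∨ t) ∧ ¬(q ∧ t)) ∨ ¬s)   — expand ⊕
= ¬¬((q ∨ t) ∧ ¬(q ∧ t)) ∧ ¬¬s   — De Morgan
= (q ∨ t) ∧ ¬(q ∧ t) ∧ ¬¬s   — double negation
= (q ∨ t) ∧ (¬q ∨ ¬t) ∧ ¬¬s   — De Morgan
= (q ∨ t) ∧ (¬q ∨ ¬t) ∧ s   — double negation

(q ∨ t) ∧ (¬q ∨ ¬t) ∧ s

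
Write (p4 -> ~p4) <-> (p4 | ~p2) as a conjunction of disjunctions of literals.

(p4 -> ~p4) <-> (p4 | ~p2)
≡ ((p4 -> ~p4) -> (p4 | ~p2)) & ((p4 | ~p2) -> (p4 -> ~p4))   [eliminate <->]
≡ (~(p4 -> ~p4) | p4 | ~p2) & ((p4 | ~p2) -> (p4 -> ~p4))   [eliminate ->]
≡ (~(~p4 | ~p4) | p4 | ~p2) & ((p4 | ~p2) -> (p4 -> ~p4))   [eliminate ->]
≡ (~(~p4 | ~p4) | p4 | ~p2) & (~(p4 | ~p2) | (p4 -> ~p4))   [eliminate ->]
≡ (~(~p4 | ~p4) | p4 | ~p2) & (~(p4 | ~p2) | ~p4 | ~p4)   [eliminate ->]
≡ ((~~p4 & ~~p4) | p4 | ~p2) & (~(p4 | ~p2) | ~p4 | ~p4)   [De Morgan]
≡ ((p4 & ~~p4) | p4 | ~p2) & (~(p4 | ~p2) | ~p4 | ~p4)   [double negation]
≡ ((p4 & p4) | p4 | ~p2) & (~(p4 | ~p2) | ~p4 | ~p4)   [double negation]
≡ ((p4 & p4) | p4 | ~p2) & ((~p4 & ~~p2) | ~p4 | ~p4)   [De Morgan]
≡ ((p4 & p4) | p4 | ~p2) & ((~p4 & p2) | ~p4 | ~p4)   [double negation]
≡ (p4 | p4 | ~p2) & (p4 | p4 | ~p2) & (~p4 | ~p4 | ~p4) & (p2 | ~p4 | ~p4)   [distribute | over &]
≡ (p4 | ~p2) & ~p4   [simplify]

(p4 | ~p2) & ~p4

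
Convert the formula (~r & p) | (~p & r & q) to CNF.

(~r & p) | (~p & r & q)
≡ (~r | ~p) & (~r | r) & (~r | q) & (p | ~p) & (p | r) & (p | q)
≡ (~r | ~p) & (~r | q) & (p | r) & (p | q)

(~r | ~p) & (~r | q) & (p | r) & (p | q)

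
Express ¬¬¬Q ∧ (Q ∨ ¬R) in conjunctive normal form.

¬Q ∧ (Q ∨ ¬R)

¬¬¬Q ∧ (Q ∨ ¬R)
≡ ¬Q ∧ (Q ∨ ¬R)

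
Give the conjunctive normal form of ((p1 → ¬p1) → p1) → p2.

¬p1 ∨ p2

((p1 → ¬p1) → p1) → p2
⇔ ¬((p1 → ¬p1) → p1) ∨ p2   [eliminate →]
⇔ ¬(¬(p1 → ¬p1) ∨ p1) ∨ p2   [eliminate →]
⇔ ¬(¬(¬p1 ∨ ¬p1) ∨ p1) ∨ p2   [eliminate →]
⇔ ¬¬(¬p1 ∨ ¬p1) ∧ ¬p1 ∨ p2   [De Morgan]
⇔ (¬p1 ∨ ¬p1) ∧ ¬p1 ∨ p2   [double negation]
⇔ (¬p1 ∨ ¬p1 ∨ p2) ∧ (¬p1 ∨ p2)   [distribute ∨ over ∧]
⇔ ¬p1 ∨ p2   [simplify]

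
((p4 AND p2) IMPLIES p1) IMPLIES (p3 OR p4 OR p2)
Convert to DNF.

p3 OR p4 OR p2

((p4 AND p2) IMPLIES p1) IMPLIES (p3 OR p4 OR p2)
= NOT ((p4 AND p2) IMPLIES p1) OR p3 OR p4 OR p2   — eliminate IMPLIES
= NOT (NOT (p4 AND p2) OR p1) OR p3 OR p4 OR p2   — eliminate IMPLIES
= (NOT NOT (p4 AND p2) AND NOT p1) OR p3 OR p4 OR p2   — De Morgan
= (p4 AND p2 AND NOT p1) OR p3 OR p4 OR p2   — double negation
= p3 OR p4 OR p2   — simplify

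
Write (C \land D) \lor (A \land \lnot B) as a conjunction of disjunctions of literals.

(C \land D) \lor (A \land \lnot B)
= (C \lor A) \land (C \lor \lnot B) \land (D \lor A) \land (D \lor \lnot B)   [distribute \lor over \land]

(C \lor A) \land (C \lor \lnot B) \land (D \lor A) \land (D \lor \lnot B)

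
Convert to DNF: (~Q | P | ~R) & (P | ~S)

(~Q & ~S) | P | (~R & ~S)

(~Q | P | ~R) & (P | ~S)
≡ (~Q & P) | (~Q & ~S) | (P & P) | (P & ~S) | (~R & P) | (~R & ~S)
≡ (~Q & ~S) | P | (~R & ~S)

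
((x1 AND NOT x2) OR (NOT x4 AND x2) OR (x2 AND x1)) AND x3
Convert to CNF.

((x1 AND NOT x2) OR (NOT x4 AND x2) OR (x2 AND x1)) AND x3
≡ (x1 OR NOT x4 OR x2) AND (x1 OR NOT x4 OR x1) AND (x1 OR x2 OR x2) AND (x1 OR x2 OR x1) AND (NOT x2 OR NOT x4 OR x2) AND (NOT x2 OR NOT x4 OR x1) AND (NOT x2 OR x2 OR x2) AND (NOT x2 OR x2 OR x1) AND x3   [distribute OR over AND]
≡ (x1 OR NOT x4) AND (x1 OR x2) AND x3   [simplify]

(x1 OR NOT x4) AND (x1 OR x2) AND x3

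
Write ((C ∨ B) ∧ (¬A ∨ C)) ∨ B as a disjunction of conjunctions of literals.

((C ∨ B) ∧ (¬A ∨ C)) ∨ B
≡ (C ∧ ¬A) ∨ (C ∧ C) ∨ (B ∧ ¬A) ∨ (B ∧ C) ∨ B   [distribute ∧ over ∨]
≡ C ∨ B   [simplify]

C ∨ B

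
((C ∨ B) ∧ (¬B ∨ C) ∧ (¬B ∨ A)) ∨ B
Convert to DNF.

(C ∧ ¬B) ∨ (C ∧ A) ∨ B

((C ∨ B) ∧ (¬B ∨ C) ∧ (¬B ∨ A)) ∨ B
⇔ (C ∧ ¬B ∧ ¬B) ∨ (C ∧ ¬B ∧ A) ∨ (C ∧ C ∧ ¬B) ∨ (C ∧ C ∧ A) ∨ (B ∧ ¬B ∧ ¬B) ∨ (B ∧ ¬B ∧ A) ∨ (B ∧ C ∧ ¬B) ∨ (B ∧ C ∧ A) ∨ B   [distribute ∧ over ∨]
⇔ (C ∧ ¬B) ∨ (C ∧ A) ∨ B   [simplify]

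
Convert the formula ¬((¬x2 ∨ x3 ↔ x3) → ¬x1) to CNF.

(x2 ∨ x3) ∧ x1

¬((¬x2 ∨ x3 ↔ x3) → ¬x1)
= ¬(¬(¬x2 ∨ x3 ↔ x3) ∨ ¬x1)   (eliminate →)
= ¬(¬((¬x2 ∨ x3 → x3) ∧ (x3 → ¬x2 ∨ x3)) ∨ ¬x1)   (eliminate ↔)
= ¬(¬((¬(¬x2 ∨ x3) ∨ x3) ∧ (x3 → ¬x2 ∨ x3)) ∨ ¬x1)   (eliminate →)
= ¬(¬((¬(¬x2 ∨ x3) ∨ x3) ∧ (¬x3 ∨ ¬x2 ∨ x3)) ∨ ¬x1)   (eliminate →)
= ¬¬((¬(¬x2 ∨ x3) ∨ x3) ∧ (¬x3 ∨ ¬x2 ∨ x3)) ∧ ¬¬x1   (De Morgan)
= (¬(¬x2 ∨ x3) ∨ x3) ∧ (¬x3 ∨ ¬x2 ∨ x3) ∧ ¬¬x1   (double negation)
= (¬¬x2 ∧ ¬x3 ∨ x3) ∧ (¬x3 ∨ ¬x2 ∨ x3) ∧ ¬¬x1   (De Morgan)
= (x2 ∧ ¬x3 ∨ x3) ∧ (¬x3 ∨ ¬x2 ∨ x3) ∧ ¬¬x1   (double negation)
= (x2 ∧ ¬x3 ∨ x3) ∧ (¬x3 ∨ ¬x2 ∨ x3) ∧ x1   (double negation)
= (x2 ∨ x3) ∧ (¬x3 ∨ x3) ∧ (¬x3 ∨ ¬x2 ∨ x3) ∧ x1   (distribute ∨ over ∧)
= (x2 ∨ x3) ∧ x1   (simplify)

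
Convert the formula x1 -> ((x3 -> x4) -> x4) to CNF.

~x1 | x3 | x4

x1 -> ((x3 -> x4) -> x4)
= ~x1 | ((x3 -> x4) -> x4)   — eliminate ->
= ~x1 | ~(x3 -> x4) | x4   — eliminate ->
= ~x1 | ~(~x3 | x4) | x4   — eliminate ->
= ~x1 | (~~x3 & ~x4) | x4   — De Morgan
= ~x1 | (x3 & ~x4) | x4   — double negation
= (~x1 | x3 | x4) & (~x1 | ~x4 | x4)   — distribute | over &
= ~x1 | x3 | x4   — simplify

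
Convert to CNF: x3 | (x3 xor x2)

x3 | x2

x3 | (x3 xor x2)
≡ x3 | ((x3 | x2) & ~(x3 & x2))   (expand xor)
≡ x3 | ((x3 | x2) & (~x3 | ~x2))   (De Morgan)
≡ (x3 | x3 | x2) & (x3 | ~x3 | ~x2)   (distribute | over &)
≡ x3 | x2   (simplify)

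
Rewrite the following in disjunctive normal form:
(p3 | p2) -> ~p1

(p3 | p2) -> ~p1
≡ ~(p3 | p2) | ~p1   — eliminate ->
≡ (~p3 & ~p2) | ~p1   — De Morgan

(~p3 & ~p2) | ~p1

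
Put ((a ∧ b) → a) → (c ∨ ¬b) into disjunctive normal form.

c ∨ ¬b

((a ∧ b) → a) → (c ∨ ¬b)
≡ ¬((a ∧ b) → a) ∨ c ∨ ¬b   [eliminate →]
≡ ¬(¬(a ∧ b) ∨ a) ∨ c ∨ ¬b   [eliminate →]
≡ (¬¬(a ∧ b) ∧ ¬a) ∨ c ∨ ¬b   [De Morgan]
≡ (a ∧ b ∧ ¬a) ∨ c ∨ ¬b   [double negation]
≡ c ∨ ¬b   [simplify]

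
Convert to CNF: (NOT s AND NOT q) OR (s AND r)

(NOT s AND NOT q) OR (s AND r)
= (NOT s OR s) AND (NOT s OR r) AND (NOT q OR s) AND (NOT q OR r)   — distribute OR over AND
= (NOT s OR r) AND (NOT q OR s) AND (NOT q OR r)   — simplify

(NOT s OR r) AND (NOT q OR s) AND (NOT q OR r)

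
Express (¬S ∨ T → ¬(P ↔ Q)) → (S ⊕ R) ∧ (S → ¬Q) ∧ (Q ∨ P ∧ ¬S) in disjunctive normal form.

¬S ∧ ¬P ∧ ¬Q ∨ ¬S ∧ Q ∧ P ∨ T ∧ ¬P ∧ ¬Q ∨ T ∧ Q ∧ P ∨ ¬S ∧ R ∧ Q ∨ ¬S ∧ R ∧ P

(¬S ∨ T → ¬(P ↔ Q)) → (S ⊕ R) ∧ (S → ¬Q) ∧ (Q ∨ P ∧ ¬S)
= ¬(¬S ∨ T → ¬(P ↔ Q)) ∨ (S ⊕ R) ∧ (S → ¬Q) ∧ (Q ∨ P ∧ ¬S)   [eliminate →]
= ¬(¬(¬S ∨ T) ∨ ¬(P ↔ Q)) ∨ (S ⊕ R) ∧ (S → ¬Q) ∧ (Q ∨ P ∧ ¬S)   [eliminate →]
= ¬(¬(¬S ∨ T) ∨ ¬((P → Q) ∧ (Q → P))) ∨ (S ⊕ R) ∧ (S → ¬Q) ∧ (Q ∨ P ∧ ¬S)   [eliminate ↔]
= ¬(¬(¬S ∨ T) ∨ ¬((¬P ∨ Q) ∧ (Q → P))) ∨ (S ⊕ R) ∧ (S → ¬Q) ∧ (Q ∨ P ∧ ¬S)   [eliminate →]
= ¬(¬(¬S ∨ T) ∨ ¬((¬P ∨ Q) ∧ (¬Q ∨ P))) ∨ (S ⊕ R) ∧ (S → ¬Q) ∧ (Q ∨ P ∧ ¬S)   [eliminate →]
= ¬(¬(¬S ∨ T) ∨ ¬((¬P ∨ Q) ∧ (¬Q ∨ P))) ∨ (S ∧ ¬R ∨ ¬S ∧ R) ∧ (S → ¬Q) ∧ (Q ∨ P ∧ ¬S)   [expand ⊕]
= ¬(¬(¬S ∨ T) ∨ ¬((¬P ∨ Q) ∧ (¬Q ∨ P))) ∨ (S ∧ ¬R ∨ ¬S ∧ R) ∧ (¬S ∨ ¬Q) ∧ (Q ∨ P ∧ ¬S)   [eliminate →]
= ¬¬(¬S ∨ T) ∧ ¬¬((¬P ∨ Q) ∧ (¬Q ∨ P)) ∨ (S ∧ ¬R ∨ ¬S ∧ R) ∧ (¬S ∨ ¬Q) ∧ (Q ∨ P ∧ ¬S)   [De Morgan]
= (¬S ∨ T) ∧ ¬¬((¬P ∨ Q) ∧ (¬Q ∨ P)) ∨ (S ∧ ¬R ∨ ¬S ∧ R) ∧ (¬S ∨ ¬Q) ∧ (Q ∨ P ∧ ¬S)   [double negation]
= (¬S ∨ T) ∧ (¬P ∨ Q) ∧ (¬Q ∨ P) ∨ (S ∧ ¬R ∨ ¬S ∧ R) ∧ (¬S ∨ ¬Q) ∧ (Q ∨ P ∧ ¬S)   [double negation]
= ¬S ∧ ¬P ∧ ¬Q ∨ ¬S ∧ ¬P ∧ P ∨ ¬S ∧ Q ∧ ¬Q ∨ ¬S ∧ Q ∧ P ∨ T ∧ ¬P ∧ ¬Q ∨ T ∧ ¬P ∧ P ∨ T ∧ Q ∧ ¬Q ∨ T ∧ Q ∧ P ∨ S ∧ ¬R ∧ ¬S ∧ Q ∨ S ∧ ¬R ∧ ¬S ∧ P ∧ ¬S ∨ S ∧ ¬R ∧ ¬Q ∧ Q ∨ S ∧ ¬R ∧ ¬Q ∧ P ∧ ¬S ∨ ¬S ∧ R ∧ ¬S ∧ Q ∨ ¬S ∧ R ∧ ¬S ∧ P ∧ ¬S ∨ ¬S ∧ R ∧ ¬Q ∧ Q ∨ ¬S ∧ R ∧ ¬Q ∧ P ∧ ¬S   [distribute ∧ over ∨]
= ¬S ∧ ¬P ∧ ¬Q ∨ ¬S ∧ Q ∧ P ∨ T ∧ ¬P ∧ ¬Q ∨ T ∧ Q ∧ P ∨ ¬S ∧ R ∧ Q ∨ ¬S ∧ R ∧ P   [simplify]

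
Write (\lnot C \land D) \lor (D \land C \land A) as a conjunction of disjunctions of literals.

(\lnot C \lor A) \land D

(\lnot C \land D) \lor (D \land C \land A)
≡ (\lnot C \lor D) \land (\lnot C \lor C) \land (\lnot C \lor A) \land (D \lor D) \land (D \lor C) \land (D \lor A)   (distribute \lor over \land)
≡ (\lnot C \lor A) \land D   (simplify)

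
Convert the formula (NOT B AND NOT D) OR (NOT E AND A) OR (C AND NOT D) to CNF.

(NOT B OR NOT E OR C) AND (NOT B OR A OR C) AND (NOT D OR NOT E) AND (NOT D OR A)

(NOT B AND NOT D) OR (NOT E AND A) OR (C AND NOT D)
⇔ (NOT B OR NOT E OR C) AND (NOT B OR NOT E OR NOT D) AND (NOT B OR A OR C) AND (NOT B OR A OR NOT D) AND (NOT D OR NOT E OR C) AND (NOT D OR NOT E OR NOT D) AND (NOT D OR A OR C) AND (NOT D OR A OR NOT D)   [distribute OR over AND]
⇔ (NOT B OR NOT E OR C) AND (NOT B OR A OR C) AND (NOT D OR NOT E) AND (NOT D OR A)   [simplify]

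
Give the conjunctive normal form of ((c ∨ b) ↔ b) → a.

(c ∨ b ∨ a) ∧ (¬b ∨ a)

((c ∨ b) ↔ b) → a
≡ ¬((c ∨ b) ↔ b) ∨ a   — eliminate →
≡ ¬(((c ∨ b) → b) ∧ (b → (c ∨ b))) ∨ a   — eliminate ↔
≡ ¬((¬(c ∨ b) ∨ b) ∧ (b → (c ∨ b))) ∨ a   — eliminate →
≡ ¬((¬(c ∨ b) ∨ b) ∧ (¬b ∨ c ∨ b)) ∨ a   — eliminate →
≡ ¬(¬(c ∨ b) ∨ b) ∨ ¬(¬b ∨ c ∨ b) ∨ a   — De Morgan
≡ (¬¬(c ∨ b) ∧ ¬b) ∨ ¬(¬b ∨ c ∨ b) ∨ a   — De Morgan
≡ ((c ∨ b) ∧ ¬b) ∨ ¬(¬b ∨ c ∨ b) ∨ a   — double negation
≡ ((c ∨ b) ∧ ¬b) ∨ (¬¬b ∧ ¬c ∧ ¬b) ∨ a   — De Morgan
≡ ((c ∨ b) ∧ ¬b) ∨ (b ∧ ¬c ∧ ¬b) ∨ a   — double negation
≡ (c ∨ b ∨ b ∨ a) ∧ (c ∨ b ∨ ¬c ∨ a) ∧ (c ∨ b ∨ ¬b ∨ a) ∧ (¬b ∨ b ∨ a) ∧ (¬b ∨ ¬c ∨ a) ∧ (¬b ∨ ¬b ∨ a)   — distribute ∨ over ∧
≡ (c ∨ b ∨ a) ∧ (¬b ∨ a)   — simplify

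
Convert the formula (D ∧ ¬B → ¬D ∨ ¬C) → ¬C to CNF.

(D ∧ ¬B → ¬D ∨ ¬C) → ¬C
⇔ ¬(D ∧ ¬B → ¬D ∨ ¬C) ∨ ¬C   (eliminate →)
⇔ ¬(¬(D ∧ ¬B) ∨ ¬D ∨ ¬C) ∨ ¬C   (eliminate →)
⇔ ¬¬(D ∧ ¬B) ∧ ¬¬D ∧ ¬¬C ∨ ¬C   (De Morgan)
⇔ D ∧ ¬B ∧ ¬¬D ∧ ¬¬C ∨ ¬C   (double negation)
⇔ D ∧ ¬B ∧ D ∧ ¬¬C ∨ ¬C   (double negation)
⇔ D ∧ ¬B ∧ D ∧ C ∨ ¬C   (double negation)
⇔ (D ∨ ¬C) ∧ (¬B ∨ ¬C) ∧ (D ∨ ¬C) ∧ (C ∨ ¬C)   (distribute ∨ over ∧)
⇔ (D ∨ ¬C) ∧ (¬B ∨ ¬C)   (simplify)

(D ∨ ¬C) ∧ (¬B ∨ ¬C)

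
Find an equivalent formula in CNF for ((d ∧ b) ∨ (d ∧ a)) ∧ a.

((d ∧ b) ∨ (d ∧ a)) ∧ a
= (d ∨ d) ∧ (d ∨ a) ∧ (b ∨ d) ∧ (b ∨ a) ∧ a
= d ∧ a

d ∧ a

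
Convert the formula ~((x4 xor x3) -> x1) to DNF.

~((x4 xor x3) -> x1)
= ~(~(x4 xor x3) | x1)   (eliminate ->)
= ~(~((x4 & ~x3) | (~x4 & x3)) | x1)   (expand xor)
= ~~((x4 & ~x3) | (~x4 & x3)) & ~x1   (De Morgan)
= ((x4 & ~x3) | (~x4 & x3)) & ~x1   (double negation)
= (x4 & ~x3 & ~x1) | (~x4 & x3 & ~x1)   (distribute & over |)

(x4 & ~x3 & ~x1) | (~x4 & x3 & ~x1)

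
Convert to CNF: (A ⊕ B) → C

(¬A ∨ B ∨ C) ∧ (¬B ∨ A ∨ C)

(A ⊕ B) → C
≡ ¬(A ⊕ B) ∨ C   [eliminate →]
≡ ¬((A ∨ B) ∧ ¬(A ∧ B)) ∨ C   [expand ⊕]
≡ ¬(A ∨ B) ∨ ¬¬(A ∧ B) ∨ C   [De Morgan]
≡ (¬A ∧ ¬B) ∨ ¬¬(A ∧ B) ∨ C   [De Morgan]
≡ (¬A ∧ ¬B) ∨ (A ∧ B) ∨ C   [double negation]
≡ (¬A ∨ A ∨ C) ∧ (¬A ∨ B ∨ C) ∧ (¬B ∨ A ∨ C) ∧ (¬B ∨ B ∨ C)   [distribute ∨ over ∧]
≡ (¬A ∨ B ∨ C) ∧ (¬B ∨ A ∨ C)   [simplify]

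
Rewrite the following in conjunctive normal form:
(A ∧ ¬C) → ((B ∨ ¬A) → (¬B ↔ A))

(A ∧ ¬C) → ((B ∨ ¬A) → (¬B ↔ A))
≡ ¬(A ∧ ¬C) ∨ ((B ∨ ¬A) → (¬B ↔ A))   [eliminate →]
≡ ¬(A ∧ ¬C) ∨ ¬(B ∨ ¬A) ∨ (¬B ↔ A)   [eliminate →]
≡ ¬(A ∧ ¬C) ∨ ¬(B ∨ ¬A) ∨ ((¬B → A) ∧ (A → ¬B))   [eliminate ↔]
≡ ¬(A ∧ ¬C) ∨ ¬(B ∨ ¬A) ∨ ((¬¬B ∨ A) ∧ (A → ¬B))   [eliminate →]
≡ ¬(A ∧ ¬C) ∨ ¬(B ∨ ¬A) ∨ ((¬¬B ∨ A) ∧ (¬A ∨ ¬B))   [eliminate →]
≡ ¬A ∨ ¬¬C ∨ ¬(B ∨ ¬A) ∨ ((¬¬B ∨ A) ∧ (¬A ∨ ¬B))   [De Morgan]
≡ ¬A ∨ C ∨ ¬(B ∨ ¬A) ∨ ((¬¬B ∨ A) ∧ (¬A ∨ ¬B))   [double negation]
≡ ¬A ∨ C ∨ (¬B ∧ ¬¬A) ∨ ((¬¬B ∨ A) ∧ (¬A ∨ ¬B))   [De Morgan]
≡ ¬A ∨ C ∨ (¬B ∧ A) ∨ ((¬¬B ∨ A) ∧ (¬A ∨ ¬B))   [double negation]
≡ ¬A ∨ C ∨ (¬B ∧ A) ∨ ((B ∨ A) ∧ (¬A ∨ ¬B))   [double negation]
≡ (¬A ∨ C ∨ ¬B ∨ B ∨ A) ∧ (¬A ∨ C ∨ ¬B ∨ ¬A ∨ ¬B) ∧ (¬A ∨ C ∨ A ∨ B ∨ A) ∧ (¬A ∨ C ∨ A ∨ ¬A ∨ ¬B)   [distribute ∨ over ∧]
≡ ¬A ∨ C ∨ ¬B   [simplify]

¬A ∨ C ∨ ¬B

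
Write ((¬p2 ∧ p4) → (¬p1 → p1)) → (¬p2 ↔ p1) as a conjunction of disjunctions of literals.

(¬p2 ∨ ¬p1) ∧ (p4 ∨ p2 ∨ p1)

((¬p2 ∧ p4) → (¬p1 → p1)) → (¬p2 ↔ p1)
≡ ¬((¬p2 ∧ p4) → (¬p1 → p1)) ∨ (¬p2 ↔ p1)   [eliminate →]
≡ ¬(¬(¬p2 ∧ p4) ∨ (¬p1 → p1)) ∨ (¬p2 ↔ p1)   [eliminate →]
≡ ¬(¬(¬p2 ∧ p4) ∨ ¬¬p1 ∨ p1) ∨ (¬p2 ↔ p1)   [eliminate →]
≡ ¬(¬(¬p2 ∧ p4) ∨ ¬¬p1 ∨ p1) ∨ ((¬p2 → p1) ∧ (p1 → ¬p2))   [eliminate ↔]
≡ ¬(¬(¬p2 ∧ p4) ∨ ¬¬p1 ∨ p1) ∨ ((¬¬p2 ∨ p1) ∧ (p1 → ¬p2))   [eliminate →]
≡ ¬(¬(¬p2 ∧ p4) ∨ ¬¬p1 ∨ p1) ∨ ((¬¬p2 ∨ p1) ∧ (¬p1 ∨ ¬p2))   [eliminate →]
≡ (¬¬(¬p2 ∧ p4) ∧ ¬¬¬p1 ∧ ¬p1) ∨ ((¬¬p2 ∨ p1) ∧ (¬p1 ∨ ¬p2))   [De Morgan]
≡ (¬p2 ∧ p4 ∧ ¬¬¬p1 ∧ ¬p1) ∨ ((¬¬p2 ∨ p1) ∧ (¬p1 ∨ ¬p2))   [double negation]
≡ (¬p2 ∧ p4 ∧ ¬p1 ∧ ¬p1) ∨ ((¬¬p2 ∨ p1) ∧ (¬p1 ∨ ¬p2))   [double negation]
≡ (¬p2 ∧ p4 ∧ ¬p1 ∧ ¬p1) ∨ ((p2 ∨ p1) ∧ (¬p1 ∨ ¬p2))   [double negation]
≡ (¬p2 ∨ p2 ∨ p1) ∧ (¬p2 ∨ ¬p1 ∨ ¬p2) ∧ (p4 ∨ p2 ∨ p1) ∧ (p4 ∨ ¬p1 ∨ ¬p2) ∧ (¬p1 ∨ p2 ∨ p1) ∧ (¬p1 ∨ ¬p1 ∨ ¬p2) ∧ (¬p1 ∨ p2 ∨ p1) ∧ (¬p1 ∨ ¬p1 ∨ ¬p2)   [distribute ∨ over ∧]
≡ (¬p2 ∨ ¬p1) ∧ (p4 ∨ p2 ∨ p1)   [simplify]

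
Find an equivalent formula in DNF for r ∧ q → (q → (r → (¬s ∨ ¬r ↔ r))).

r ∧ q → (q → (r → (¬s ∨ ¬r ↔ r)))
≡ ¬(r ∧ q) ∨ (q → (r → (¬s ∨ ¬r ↔ r)))   (eliminate →)
≡ ¬(r ∧ q) ∨ ¬q ∨ (r → (¬s ∨ ¬r ↔ r))   (eliminate →)
≡ ¬(r ∧ q) ∨ ¬q ∨ ¬r ∨ (¬s ∨ ¬r ↔ r)   (eliminate →)
≡ ¬(r ∧ q) ∨ ¬q ∨ ¬r ∨ (¬s ∨ ¬r → r) ∧ (r → ¬s ∨ ¬r)   (eliminate ↔)
≡ ¬(r ∧ q) ∨ ¬q ∨ ¬r ∨ (¬(¬s ∨ ¬r) ∨ r) ∧ (r → ¬s ∨ ¬r)   (eliminate →)
≡ ¬(r ∧ q) ∨ ¬q ∨ ¬r ∨ (¬(¬s ∨ ¬r) ∨ r) ∧ (¬r ∨ ¬s ∨ ¬r)   (eliminate →)
≡ ¬r ∨ ¬q ∨ ¬q ∨ ¬r ∨ (¬(¬s ∨ ¬r) ∨ r) ∧ (¬r ∨ ¬s ∨ ¬r)   (De Morgan)
≡ ¬r ∨ ¬q ∨ ¬q ∨ ¬r ∨ (¬¬s ∧ ¬¬r ∨ r) ∧ (¬r ∨ ¬s ∨ ¬r)   (De Morgan)
≡ ¬r ∨ ¬q ∨ ¬q ∨ ¬r ∨ (s ∧ ¬¬r ∨ r) ∧ (¬r ∨ ¬s ∨ ¬r)   (double negation)
≡ ¬r ∨ ¬q ∨ ¬q ∨ ¬r ∨ (s ∧ r ∨ r) ∧ (¬r ∨ ¬s ∨ ¬r)   (double negation)
≡ ¬r ∨ ¬q ∨ ¬q ∨ ¬r ∨ s ∧ r ∧ ¬r ∨ s ∧ r ∧ ¬s ∨ s ∧ r ∧ ¬r ∨ r ∧ ¬r ∨ r ∧ ¬s ∨ r ∧ ¬r   (distribute ∧ over ∨)
≡ ¬r ∨ ¬q ∨ r ∧ ¬s   (simplify)

¬r ∨ ¬q ∨ r ∧ ¬s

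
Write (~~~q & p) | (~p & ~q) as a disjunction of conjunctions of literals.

(~q & p) | (~p & ~q)

(~~~q & p) | (~p & ~q)
≡ (~q & p) | (~p & ~q)   [double negation]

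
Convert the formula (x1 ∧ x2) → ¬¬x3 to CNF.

¬x1 ∨ ¬x2 ∨ x3

(x1 ∧ x2) → ¬¬x3
≡ ¬(x1 ∧ x2) ∨ ¬¬x3   (eliminate →)
≡ ¬x1 ∨ ¬x2 ∨ ¬¬x3   (De Morgan)
≡ ¬x1 ∨ ¬x2 ∨ x3   (double negation)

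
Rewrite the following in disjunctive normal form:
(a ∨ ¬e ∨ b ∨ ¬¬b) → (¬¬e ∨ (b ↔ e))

(a ∨ ¬e ∨ b ∨ ¬¬b) → (¬¬e ∨ (b ↔ e))
= ¬(a ∨ ¬e ∨ b ∨ ¬¬b) ∨ ¬¬e ∨ (b ↔ e)   — eliminate →
= ¬(a ∨ ¬e ∨ b ∨ ¬¬b) ∨ ¬¬e ∨ ((b → e) ∧ (e → b))   — eliminate ↔
= ¬(a ∨ ¬e ∨ b ∨ ¬¬b) ∨ ¬¬e ∨ ((¬b ∨ e) ∧ (e → b))   — eliminate →
= ¬(a ∨ ¬e ∨ b ∨ ¬¬b) ∨ ¬¬e ∨ ((¬b ∨ e) ∧ (¬e ∨ b))   — eliminate →
= (¬a ∧ ¬¬e ∧ ¬b ∧ ¬¬¬b) ∨ ¬¬e ∨ ((¬b ∨ e) ∧ (¬e ∨ b))   — De Morgan
= (¬a ∧ e ∧ ¬b ∧ ¬¬¬b) ∨ ¬¬e ∨ ((¬b ∨ e) ∧ (¬e ∨ b))   — double negation
= (¬a ∧ e ∧ ¬b ∧ ¬b) ∨ ¬¬e ∨ ((¬b ∨ e) ∧ (¬e ∨ b))   — double negation
= (¬a ∧ e ∧ ¬b ∧ ¬b) ∨ e ∨ ((¬b ∨ e) ∧ (¬e ∨ b))   — double negation
= (¬a ∧ e ∧ ¬b ∧ ¬b) ∨ e ∨ (¬b ∧ ¬e) ∨ (¬b ∧ b) ∨ (e ∧ ¬e) ∨ (e ∧ b)   — distribute ∧ over ∨
= e ∨ (¬b ∧ ¬e)   — simplify

e ∨ (¬b ∧ ¬e)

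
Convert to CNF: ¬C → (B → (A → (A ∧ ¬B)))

C ∨ ¬B ∨ ¬A

¬C → (B → (A → (A ∧ ¬B)))
⇔ ¬¬C ∨ (B → (A → (A ∧ ¬B)))   [eliminate →]
⇔ ¬¬C ∨ ¬B ∨ (A → (A ∧ ¬B))   [eliminate →]
⇔ ¬¬C ∨ ¬B ∨ ¬A ∨ (A ∧ ¬B)   [eliminate →]
⇔ C ∨ ¬B ∨ ¬A ∨ (A ∧ ¬B)   [double negation]
⇔ (C ∨ ¬B ∨ ¬A ∨ A) ∧ (C ∨ ¬B ∨ ¬A ∨ ¬B)   [distribute ∨ over ∧]
⇔ C ∨ ¬B ∨ ¬A   [simplify]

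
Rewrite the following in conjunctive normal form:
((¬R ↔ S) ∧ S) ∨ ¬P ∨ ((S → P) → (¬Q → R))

((¬R ↔ S) ∧ S) ∨ ¬P ∨ ((S → P) → (¬Q → R))
≡ ((¬R → S) ∧ (S → ¬R) ∧ S) ∨ ¬P ∨ ((S → P) → (¬Q → R))   — eliminate ↔
≡ ((¬¬R ∨ S) ∧ (S → ¬R) ∧ S) ∨ ¬P ∨ ((S → P) → (¬Q → R))   — eliminate →
≡ ((¬¬R ∨ S) ∧ (¬S ∨ ¬R) ∧ S) ∨ ¬P ∨ ((S → P) → (¬Q → R))   — eliminate →
≡ ((¬¬R ∨ S) ∧ (¬S ∨ ¬R) ∧ S) ∨ ¬P ∨ ¬(S → P) ∨ (¬Q → R)   — eliminate →
≡ ((¬¬R ∨ S) ∧ (¬S ∨ ¬R) ∧ S) ∨ ¬P ∨ ¬(¬S ∨ P) ∨ (¬Q → R)   — eliminate →
≡ ((¬¬R ∨ S) ∧ (¬S ∨ ¬R) ∧ S) ∨ ¬P ∨ ¬(¬S ∨ P) ∨ ¬¬Q ∨ R   — eliminate →
≡ ((R ∨ S) ∧ (¬S ∨ ¬R) ∧ S) ∨ ¬P ∨ ¬(¬S ∨ P) ∨ ¬¬Q ∨ R   — double negation
≡ ((R ∨ S) ∧ (¬S ∨ ¬R) ∧ S) ∨ ¬P ∨ (¬¬S ∧ ¬P) ∨ ¬¬Q ∨ R   — De Morgan
≡ ((R ∨ S) ∧ (¬S ∨ ¬R) ∧ S) ∨ ¬P ∨ (S ∧ ¬P) ∨ ¬¬Q ∨ R   — double negation
≡ ((R ∨ S) ∧ (¬S ∨ ¬R) ∧ S) ∨ ¬P ∨ (S ∧ ¬P) ∨ Q ∨ R   — double negation
≡ (R ∨ S ∨ ¬P ∨ S ∨ Q ∨ R) ∧ (R ∨ S ∨ ¬P ∨ ¬P ∨ Q ∨ R) ∧ (¬S ∨ ¬R ∨ ¬P ∨ S ∨ Q ∨ R) ∧ (¬S ∨ ¬R ∨ ¬P ∨ ¬P ∨ Q ∨ R) ∧ (S ∨ ¬P ∨ S ∨ Q ∨ R) ∧ (S ∨ ¬P ∨ ¬P ∨ Q ∨ R)   — distribute ∨ over ∧
≡ R ∨ S ∨ ¬P ∨ Q   — simplify

R ∨ S ∨ ¬P ∨ Q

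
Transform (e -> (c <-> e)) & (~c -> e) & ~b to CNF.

(e -> (c <-> e)) & (~c -> e) & ~b
≡ (~e | (c <-> e)) & (~c -> e) & ~b   [eliminate ->]
≡ (~e | ((c -> e) & (e -> c))) & (~c -> e) & ~b   [eliminate <->]
≡ (~e | ((~c | e) & (e -> c))) & (~c -> e) & ~b   [eliminate ->]
≡ (~e | ((~c | e) & (~e | c))) & (~c -> e) & ~b   [eliminate ->]
≡ (~e | ((~c | e) & (~e | c))) & (~~c | e) & ~b   [eliminate ->]
≡ (~e | ((~c | e) & (~e | c))) & (c | e) & ~b   [double negation]
≡ (~e | ~c | e) & (~e | ~e | c) & (c | e) & ~b   [distribute | over &]
≡ (~e | c) & (c | e) & ~b   [simplify]

(~e | c) & (c | e) & ~b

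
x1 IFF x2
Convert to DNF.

x1 IFF x2
≡ (x1 IMPLIES x2) AND (x2 IMPLIES x1)   (eliminate IFF)
≡ (NOT x1 OR x2) AND (x2 IMPLIES x1)   (eliminate IMPLIES)
≡ (NOT x1 OR x2) AND (NOT x2 OR x1)   (eliminate IMPLIES)
≡ (NOT x1 AND NOT x2) OR (NOT x1 AND x1) OR (x2 AND NOT x2) OR (x2 AND x1)   (distribute AND over OR)
≡ (NOT x1 AND NOT x2) OR (x2 AND x1)   (simplify)

(NOT x1 AND NOT x2) OR (x2 AND x1)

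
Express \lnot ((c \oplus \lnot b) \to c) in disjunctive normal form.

\lnot ((c \oplus \lnot b) \to c)
= \lnot (\lnot (c \oplus \lnot b) \lor c)
= \lnot (\lnot ((c \land \lnot \lnot b) \lor (\lnot c \land \lnot b)) \lor c)
= \lnot \lnot ((c \land \lnot \lnot b) \lor (\lnot c \land \lnot b)) \land \lnot c
= ((c \land \lnot \lnot b) \lor (\lnot c \land \lnot b)) \land \lnot c
= ((c \land b) \lor (\lnot c \land \lnot b)) \land \lnot c
= (c \land b \land \lnot c) \lor (\lnot c \land \lnot b \land \lnot c)
= \lnot c \land \lnot b

\lnot c \land \lnot b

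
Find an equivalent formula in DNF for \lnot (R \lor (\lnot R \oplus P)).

\lnot (R \lor (\lnot R \oplus P))
⇔ \lnot (R \lor \lnot R \land \lnot P \lor \lnot \lnot R \land P)   [expand \oplus]
⇔ \lnot R \land \lnot (\lnot R \land \lnot P) \land \lnot (\lnot \lnot R \land P)   [De Morgan]
⇔ \lnot R \land (\lnot \lnot R \lor \lnot \lnot P) \land \lnot (\lnot \lnot R \land P)   [De Morgan]
⇔ \lnot R \land (R \lor \lnot \lnot P) \land \lnot (\lnot \lnot R \land P)   [double negation]
⇔ \lnot R \land (R \lor P) \land \lnot (\lnot \lnot R \land P)   [double negation]
⇔ \lnot R \land (R \lor P) \land (\lnot \lnot \lnot R \lor \lnot P)   [De Morgan]
⇔ \lnot R \land (R \lor P) \land (\lnot R \lor \lnot P)   [double negation]
⇔ \lnot R \land R \land \lnot R \lor \lnot R \land R \land \lnot P \lor \lnot R \land P \land \lnot R \lor \lnot R \land P \land \lnot P   [distribute \land over \lor]
⇔ \lnot R \land P   [simplify]

\lnot R \land P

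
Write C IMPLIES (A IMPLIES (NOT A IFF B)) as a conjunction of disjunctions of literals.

NOT C OR NOT A OR NOT B

C IMPLIES (A IMPLIES (NOT A IFF B))
= NOT C OR (A IMPLIES (NOT A IFF B))   (eliminate IMPLIES)
= NOT C OR NOT A OR (NOT A IFF B)   (eliminate IMPLIES)
= NOT C OR NOT A OR ((NOT A IMPLIES B) AND (B IMPLIES NOT A))   (eliminate IFF)
= NOT C OR NOT A OR ((NOT NOT A OR B) AND (B IMPLIES NOT A))   (eliminate IMPLIES)
= NOT C OR NOT A OR ((NOT NOT A OR B) AND (NOT B OR NOT A))   (eliminate IMPLIES)
= NOT C OR NOT A OR ((A OR B) AND (NOT B OR NOT A))   (double negation)
= (NOT C OR NOT A OR A OR B) AND (NOT C OR NOT A OR NOT B OR NOT A)   (distribute OR over AND)
= NOT C OR NOT A OR NOT B   (simplify)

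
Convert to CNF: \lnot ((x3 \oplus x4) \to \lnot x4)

\lnot ((x3 \oplus x4) \to \lnot x4)
⇔ \lnot (\lnot (x3 \oplus x4) \lor \lnot x4)   (eliminate \to)
⇔ \lnot (\lnot ((x3 \lor x4) \land \lnot (x3 \land x4)) \lor \lnot x4)   (expand \oplus)
⇔ \lnot \lnot ((x3 \lor x4) \land \lnot (x3 \land x4)) \land \lnot \lnot x4   (De Morgan)
⇔ (x3 \lor x4) \land \lnot (x3 \land x4) \land \lnot \lnot x4   (double negation)
⇔ (x3 \lor x4) \land (\lnot x3 \lor \lnot x4) \land \lnot \lnot x4   (De Morgan)
⇔ (x3 \lor x4) \land (\lnot x3 \lor \lnot x4) \land x4   (double negation)
⇔ (\lnot x3 \lor \lnot x4) \land x4   (simplify)

(\lnot x3 \lor \lnot x4) \land x4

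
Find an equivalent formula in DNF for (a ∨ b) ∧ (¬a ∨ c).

(a ∧ c) ∨ (b ∧ ¬a) ∨ (b ∧ c)

(a ∨ b) ∧ (¬a ∨ c)
⇔ (a ∧ ¬a) ∨ (a ∧ c) ∨ (b ∧ ¬a) ∨ (b ∧ c)   [distribute ∧ over ∨]
⇔ (a ∧ c) ∨ (b ∧ ¬a) ∨ (b ∧ c)   [simplify]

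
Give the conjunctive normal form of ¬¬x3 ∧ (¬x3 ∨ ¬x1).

x3 ∧ (¬x3 ∨ ¬x1)

¬¬x3 ∧ (¬x3 ∨ ¬x1)
= x3 ∧ (¬x3 ∨ ¬x1)   (double negation)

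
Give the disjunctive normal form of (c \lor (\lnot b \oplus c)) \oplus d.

(c \land \lnot d) \lor (\lnot b \land \lnot c \land \lnot d) \lor (\lnot c \land b \land d)

(c \lor (\lnot b \oplus c)) \oplus d
⇔ ((c \lor (\lnot b \oplus c)) \land \lnot d) \lor (\lnot (c \lor (\lnot b \oplus c)) \land d)
⇔ ((c \lor (\lnot b \land \lnot c) \lor (\lnot \lnot b \land c)) \land \lnot d) \lor (\lnot (c \lor (\lnot b \oplus c)) \land d)
⇔ ((c \lor (\lnot b \land \lnot c) \lor (\lnot \lnot b \land c)) \land \lnot d) \lor (\lnot (c \lor (\lnot b \land \lnot c) \lor (\lnot \lnot b \land c)) \land d)
⇔ ((c \lor (\lnot b \land \lnot c) \lor (b \land c)) \land \lnot d) \lor (\lnot (c \lor (\lnot b \land \lnot c) \lor (\lnot \lnot b \land c)) \land d)
⇔ ((c \lor (\lnot b \land \lnot c) \lor (b \land c)) \land \lnot d) \lor (\lnot c \land \lnot (\lnot b \land \lnot c) \land \lnot (\lnot \lnot b \land c) \land d)
⇔ ((c \lor (\lnot b \land \lnot c) \lor (b \land c)) \land \lnot d) \lor (\lnot c \land (\lnot \lnot b \lor \lnot \lnot c) \land \lnot (\lnot \lnot b \land c) \land d)
⇔ ((c \lor (\lnot b \land \lnot c) \lor (b \land c)) \land \lnot d) \lor (\lnot c \land (b \lor \lnot \lnot c) \land \lnot (\lnot \lnot b \land c) \land d)
⇔ ((c \lor (\lnot b \land \lnot c) \lor (b \land c)) \land \lnot d) \lor (\lnot c \land (b \lor c) \land \lnot (\lnot \lnot b \land c) \land d)
⇔ ((c \lor (\lnot b \land \lnot c) \lor (b \land c)) \land \lnot d) \lor (\lnot c \land (b \lor c) \land (\lnot \lnot \lnot b \lor \lnot c) \land d)
⇔ ((c \lor (\lnot b \land \lnot c) \lor (b \land c)) \land \lnot d) \lor (\lnot c \land (b \lor c) \land (\lnot b \lor \lnot c) \land d)
⇔ (c \land \lnot d) \lor (\lnot b \land \lnot c \land \lnot d) \lor (b \land c \land \lnot d) \lor (\lnot c \land b \land \lnot b \land d) \lor (\lnot c \land b \land \lnot c \land d) \lor (\lnot c \land c \land \lnot b \land d) \lor (\lnot c \land c \land \lnot c \land d)
⇔ (c \land \lnot d) \lor (\lnot b \land \lnot c \land \lnot d) \lor (\lnot c \land b \land d)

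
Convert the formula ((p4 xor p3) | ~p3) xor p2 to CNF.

((p4 xor p3) | ~p3) xor p2
≡ ((p4 xor p3) | ~p3 | p2) & ~(((p4 xor p3) | ~p3) & p2)   [expand xor]
≡ (((p4 | p3) & ~(p4 & p3)) | ~p3 | p2) & ~(((p4 xor p3) | ~p3) & p2)   [expand xor]
≡ (((p4 | p3) & ~(p4 & p3)) | ~p3 | p2) & ~((((p4 | p3) & ~(p4 & p3)) | ~p3) & p2)   [expand xor]
≡ (((p4 | p3) & (~p4 | ~p3)) | ~p3 | p2) & ~((((p4 | p3) & ~(p4 & p3)) | ~p3) & p2)   [De Morgan]
≡ (((p4 | p3) & (~p4 | ~p3)) | ~p3 | p2) & (~(((p4 | p3) & ~(p4 & p3)) | ~p3) | ~p2)   [De Morgan]
≡ (((p4 | p3) & (~p4 | ~p3)) | ~p3 | p2) & ((~((p4 | p3) & ~(p4 & p3)) & ~~p3) | ~p2)   [De Morgan]
≡ (((p4 | p3) & (~p4 | ~p3)) | ~p3 | p2) & (((~(p4 | p3) | ~~(p4 & p3)) & ~~p3) | ~p2)   [De Morgan]
≡ (((p4 | p3) & (~p4 | ~p3)) | ~p3 | p2) & ((((~p4 & ~p3) | ~~(p4 & p3)) & ~~p3) | ~p2)   [De Morgan]
≡ (((p4 | p3) & (~p4 | ~p3)) | ~p3 | p2) & ((((~p4 & ~p3) | (p4 & p3)) & ~~p3) | ~p2)   [double negation]
≡ (((p4 | p3) & (~p4 | ~p3)) | ~p3 | p2) & ((((~p4 & ~p3) | (p4 & p3)) & p3) | ~p2)   [double negation]
≡ (p4 | p3 | ~p3 | p2) & (~p4 | ~p3 | ~p3 | p2) & (~p4 | p4 | ~p2) & (~p4 | p3 | ~p2) & (~p3 | p4 | ~p2) & (~p3 | p3 | ~p2) & (p3 | ~p2)   [distribute | over &]
≡ (~p4 | ~p3 | p2) & (~p3 | p4 | ~p2) & (p3 | ~p2)   [simplify]

(~p4 | ~p3 | p2) & (~p3 | p4 | ~p2) & (p3 | ~p2)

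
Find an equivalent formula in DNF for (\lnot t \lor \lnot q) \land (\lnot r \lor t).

(\lnot t \land \lnot r) \lor (\lnot q \land \lnot r) \lor (\lnot q \land t)

(\lnot t \lor \lnot q) \land (\lnot r \lor t)
≡ (\lnot t \land \lnot r) \lor (\lnot t \land t) \lor (\lnot q \land \lnot r) \lor (\lnot q \land t)   [distribute \land over \lor]
≡ (\lnot t \land \lnot r) \lor (\lnot q \land \lnot r) \lor (\lnot q \land t)   [simplify]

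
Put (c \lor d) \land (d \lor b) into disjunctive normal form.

c \land b \lor d

(c \lor d) \land (d \lor b)
= c \land d \lor c \land b \lor d \land d \lor d \land b   — distribute \land over \lor
= c \land b \lor d   — simplify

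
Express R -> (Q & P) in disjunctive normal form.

R -> (Q & P)
⇔ ~R | (Q & P)

~R | (Q & P)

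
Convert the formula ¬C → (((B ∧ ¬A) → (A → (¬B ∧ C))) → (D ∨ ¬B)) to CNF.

¬C → (((B ∧ ¬A) → (A → (¬B ∧ C))) → (D ∨ ¬B))
⇔ ¬¬C ∨ (((B ∧ ¬A) → (A → (¬B ∧ C))) → (D ∨ ¬B))   [eliminate →]
⇔ ¬¬C ∨ ¬((B ∧ ¬A) → (A → (¬B ∧ C))) ∨ D ∨ ¬B   [eliminate →]
⇔ ¬¬C ∨ ¬(¬(B ∧ ¬A) ∨ (A → (¬B ∧ C))) ∨ D ∨ ¬B   [eliminate →]
⇔ ¬¬C ∨ ¬(¬(B ∧ ¬A) ∨ ¬A ∨ (¬B ∧ C)) ∨ D ∨ ¬B   [eliminate →]
⇔ C ∨ ¬(¬(B ∧ ¬A) ∨ ¬A ∨ (¬B ∧ C)) ∨ D ∨ ¬B   [double negation]
⇔ C ∨ (¬¬(B ∧ ¬A) ∧ ¬¬A ∧ ¬(¬B ∧ C)) ∨ D ∨ ¬B   [De Morgan]
⇔ C ∨ (B ∧ ¬A ∧ ¬¬A ∧ ¬(¬B ∧ C)) ∨ D ∨ ¬B   [double negation]
⇔ C ∨ (B ∧ ¬A ∧ A ∧ ¬(¬B ∧ C)) ∨ D ∨ ¬B   [double negation]
⇔ C ∨ (B ∧ ¬A ∧ A ∧ (¬¬B ∨ ¬C)) ∨ D ∨ ¬B   [De Morgan]
⇔ C ∨ (B ∧ ¬A ∧ A ∧ (B ∨ ¬C)) ∨ D ∨ ¬B   [double negation]
⇔ (C ∨ B ∨ D ∨ ¬B) ∧ (C ∨ ¬A ∨ D ∨ ¬B) ∧ (C ∨ A ∨ D ∨ ¬B) ∧ (C ∨ B ∨ ¬C ∨ D ∨ ¬B)   [distribute ∨ over ∧]
⇔ (C ∨ ¬A ∨ D ∨ ¬B) ∧ (C ∨ A ∨ D ∨ ¬B)   [simplify]

(C ∨ ¬A ∨ D ∨ ¬B) ∧ (C ∨ A ∨ D ∨ ¬B)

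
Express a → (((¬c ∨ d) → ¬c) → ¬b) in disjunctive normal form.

¬a ∨ (d ∧ c) ∨ ¬b

a → (((¬c ∨ d) → ¬c) → ¬b)
⇔ ¬a ∨ (((¬c ∨ d) → ¬c) → ¬b)   — eliminate →
⇔ ¬a ∨ ¬((¬c ∨ d) → ¬c) ∨ ¬b   — eliminate →
⇔ ¬a ∨ ¬(¬(¬c ∨ d) ∨ ¬c) ∨ ¬b   — eliminate →
⇔ ¬a ∨ (¬¬(¬c ∨ d) ∧ ¬¬c) ∨ ¬b   — De Morgan
⇔ ¬a ∨ ((¬c ∨ d) ∧ ¬¬c) ∨ ¬b   — double negation
⇔ ¬a ∨ ((¬c ∨ d) ∧ c) ∨ ¬b   — double negation
⇔ ¬a ∨ (¬c ∧ c) ∨ (d ∧ c) ∨ ¬b   — distribute ∧ over ∨
⇔ ¬a ∨ (d ∧ c) ∨ ¬b   — simplify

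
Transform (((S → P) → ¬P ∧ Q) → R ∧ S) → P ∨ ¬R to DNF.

(((S → P) → ¬P ∧ Q) → R ∧ S) → P ∨ ¬R
≡ ¬(((S → P) → ¬P ∧ Q) → R ∧ S) ∨ P ∨ ¬R   (eliminate →)
≡ ¬(¬((S → P) → ¬P ∧ Q) ∨ R ∧ S) ∨ P ∨ ¬R   (eliminate →)
≡ ¬(¬(¬(S → P) ∨ ¬P ∧ Q) ∨ R ∧ S) ∨ P ∨ ¬R   (eliminate →)
≡ ¬(¬(¬(¬S ∨ P) ∨ ¬P ∧ Q) ∨ R ∧ S) ∨ P ∨ ¬R   (eliminate →)
≡ ¬¬(¬(¬S ∨ P) ∨ ¬P ∧ Q) ∧ ¬(R ∧ S) ∨ P ∨ ¬R   (De Morgan)
≡ (¬(¬S ∨ P) ∨ ¬P ∧ Q) ∧ ¬(R ∧ S) ∨ P ∨ ¬R   (double negation)
≡ (¬¬S ∧ ¬P ∨ ¬P ∧ Q) ∧ ¬(R ∧ S) ∨ P ∨ ¬R   (De Morgan)
≡ (S ∧ ¬P ∨ ¬P ∧ Q) ∧ ¬(R ∧ S) ∨ P ∨ ¬R   (double negation)
≡ (S ∧ ¬P ∨ ¬P ∧ Q) ∧ (¬R ∨ ¬S) ∨ P ∨ ¬R   (De Morgan)
≡ S ∧ ¬P ∧ ¬R ∨ S ∧ ¬P ∧ ¬S ∨ ¬P ∧ Q ∧ ¬R ∨ ¬P ∧ Q ∧ ¬S ∨ P ∨ ¬R   (distribute ∧ over ∨)
≡ ¬P ∧ Q ∧ ¬S ∨ P ∨ ¬R   (simplify)

¬P ∧ Q ∧ ¬S ∨ P ∨ ¬R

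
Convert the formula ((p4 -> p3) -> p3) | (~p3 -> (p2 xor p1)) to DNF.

(p4 & ~p3) | p3 | (p2 & ~p1) | (~p2 & p1)

((p4 -> p3) -> p3) | (~p3 -> (p2 xor p1))
≡ ~(p4 -> p3) | p3 | (~p3 -> (p2 xor p1))   — eliminate ->
≡ ~(~p4 | p3) | p3 | (~p3 -> (p2 xor p1))   — eliminate ->
≡ ~(~p4 | p3) | p3 | ~~p3 | (p2 xor p1)   — eliminate ->
≡ ~(~p4 | p3) | p3 | ~~p3 | (p2 & ~p1) | (~p2 & p1)   — expand xor
≡ (~~p4 & ~p3) | p3 | ~~p3 | (p2 & ~p1) | (~p2 & p1)   — De Morgan
≡ (p4 & ~p3) | p3 | ~~p3 | (p2 & ~p1) | (~p2 & p1)   — double negation
≡ (p4 & ~p3) | p3 | p3 | (p2 & ~p1) | (~p2 & p1)   — double negation
≡ (p4 & ~p3) | p3 | (p2 & ~p1) | (~p2 & p1)   — simplify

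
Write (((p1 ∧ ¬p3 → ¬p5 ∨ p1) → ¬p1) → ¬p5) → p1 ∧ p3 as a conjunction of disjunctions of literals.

(((p1 ∧ ¬p3 → ¬p5 ∨ p1) → ¬p1) → ¬p5) → p1 ∧ p3
≡ ¬(((p1 ∧ ¬p3 → ¬p5 ∨ p1) → ¬p1) → ¬p5) ∨ p1 ∧ p3   [eliminate →]
≡ ¬(¬((p1 ∧ ¬p3 → ¬p5 ∨ p1) → ¬p1) ∨ ¬p5) ∨ p1 ∧ p3   [eliminate →]
≡ ¬(¬(¬(p1 ∧ ¬p3 → ¬p5 ∨ p1) ∨ ¬p1) ∨ ¬p5) ∨ p1 ∧ p3   [eliminate →]
≡ ¬(¬(¬(¬(p1 ∧ ¬p3) ∨ ¬p5 ∨ p1) ∨ ¬p1) ∨ ¬p5) ∨ p1 ∧ p3   [eliminate →]
≡ ¬¬(¬(¬(p1 ∧ ¬p3) ∨ ¬p5 ∨ p1) ∨ ¬p1) ∧ ¬¬p5 ∨ p1 ∧ p3   [De Morgan]
≡ (¬(¬(p1 ∧ ¬p3) ∨ ¬p5 ∨ p1) ∨ ¬p1) ∧ ¬¬p5 ∨ p1 ∧ p3   [double negation]
≡ (¬¬(p1 ∧ ¬p3) ∧ ¬¬p5 ∧ ¬p1 ∨ ¬p1) ∧ ¬¬p5 ∨ p1 ∧ p3   [De Morgan]
≡ (p1 ∧ ¬p3 ∧ ¬¬p5 ∧ ¬p1 ∨ ¬p1) ∧ ¬¬p5 ∨ p1 ∧ p3   [double negation]
≡ (p1 ∧ ¬p3 ∧ p5 ∧ ¬p1 ∨ ¬p1) ∧ ¬¬p5 ∨ p1 ∧ p3   [double negation]
≡ (p1 ∧ ¬p3 ∧ p5 ∧ ¬p1 ∨ ¬p1) ∧ p5 ∨ p1 ∧ p3   [double negation]
≡ (p1 ∨ ¬p1 ∨ p1) ∧ (p1 ∨ ¬p1 ∨ p3) ∧ (¬p3 ∨ ¬p1 ∨ p1) ∧ (¬p3 ∨ ¬p1 ∨ p3) ∧ (p5 ∨ ¬p1 ∨ p1) ∧ (p5 ∨ ¬p1 ∨ p3) ∧ (¬p1 ∨ ¬p1 ∨ p1) ∧ (¬p1 ∨ ¬p1 ∨ p3) ∧ (p5 ∨ p1) ∧ (p5 ∨ p3)   [distribute ∨ over ∧]
≡ (¬p1 ∨ p3) ∧ (p5 ∨ p1) ∧ (p5 ∨ p3)   [simplify]

(¬p1 ∨ p3) ∧ (p5 ∨ p1) ∧ (p5 ∨ p3)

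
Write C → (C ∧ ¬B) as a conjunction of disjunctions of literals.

¬C ∨ ¬B

C → (C ∧ ¬B)
≡ ¬C ∨ (C ∧ ¬B)   [eliminate →]
≡ (¬C ∨ C) ∧ (¬C ∨ ¬B)   [distribute ∨ over ∧]
≡ ¬C ∨ ¬B   [simplify]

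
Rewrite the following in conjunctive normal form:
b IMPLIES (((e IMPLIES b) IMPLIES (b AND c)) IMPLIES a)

NOT b OR NOT c OR a

b IMPLIES (((e IMPLIES b) IMPLIES (b AND c)) IMPLIES a)
⇔ NOT b OR (((e IMPLIES b) IMPLIES (b AND c)) IMPLIES a)   [eliminate IMPLIES]
⇔ NOT b OR NOT ((e IMPLIES b) IMPLIES (b AND c)) OR a   [eliminate IMPLIES]
⇔ NOT b OR NOT (NOT (e IMPLIES b) OR (b AND c)) OR a   [eliminate IMPLIES]
⇔ NOT b OR NOT (NOT (NOT e OR b) OR (b AND c)) OR a   [eliminate IMPLIES]
⇔ NOT b OR (NOT NOT (NOT e OR b) AND NOT (b AND c)) OR a   [De Morgan]
⇔ NOT b OR ((NOT e OR b) AND NOT (b AND c)) OR a   [double negation]
⇔ NOT b OR ((NOT e OR b) AND (NOT b OR NOT c)) OR a   [De Morgan]
⇔ (NOT b OR NOT e OR b OR a) AND (NOT b OR NOT b OR NOT c OR a)   [distribute OR over AND]
⇔ NOT b OR NOT c OR a   [simplify]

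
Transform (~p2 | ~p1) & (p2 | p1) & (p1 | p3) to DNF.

(~p2 | ~p1) & (p2 | p1) & (p1 | p3)
≡ (~p2 & p2 & p1) | (~p2 & p2 & p3) | (~p2 & p1 & p1) | (~p2 & p1 & p3) | (~p1 & p2 & p1) | (~p1 & p2 & p3) | (~p1 & p1 & p1) | (~p1 & p1 & p3)   [distribute & over |]
≡ (~p2 & p1) | (~p1 & p2 & p3)   [simplify]

(~p2 & p1) | (~p1 & p2 & p3)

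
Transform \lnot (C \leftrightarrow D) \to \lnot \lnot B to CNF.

\lnot (C \leftrightarrow D) \to \lnot \lnot B
⇔ \lnot \lnot (C \leftrightarrow D) \lor \lnot \lnot B   [eliminate \to]
⇔ \lnot \lnot ((C \to D) \land (D \to C)) \lor \lnot \lnot B   [eliminate \leftrightarrow]
⇔ \lnot \lnot ((\lnot C \lor D) \land (D \to C)) \lor \lnot \lnot B   [eliminate \to]
⇔ \lnot \lnot ((\lnot C \lor D) \land (\lnot D \lor C)) \lor \lnot \lnot B   [eliminate \to]
⇔ ((\lnot C \lor D) \land (\lnot D \lor C)) \lor \lnot \lnot B   [double negation]
⇔ ((\lnot C \lor D) \land (\lnot D \lor C)) \lor B   [double negation]
⇔ (\lnot C \lor D \lor B) \land (\lnot D \lor C \lor B)   [distribute \lor over \land]

(\lnot C \lor D \lor B) \land (\lnot D \lor C \lor B)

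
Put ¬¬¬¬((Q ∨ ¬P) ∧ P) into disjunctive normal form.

¬¬¬¬((Q ∨ ¬P) ∧ P)
⇔ ¬¬((Q ∨ ¬P) ∧ P)   — double negation
⇔ (Q ∨ ¬P) ∧ P   — double negation
⇔ Q ∧ P ∨ ¬P ∧ P   — distribute ∧ over ∨
⇔ Q ∧ P   — simplify

Q ∧ P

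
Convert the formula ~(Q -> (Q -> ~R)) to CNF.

Q & R

~(Q -> (Q -> ~R))
= ~(~Q | (Q -> ~R))   [eliminate ->]
= ~(~Q | ~Q | ~R)   [eliminate ->]
= ~~Q & ~~Q & ~~R   [De Morgan]
= Q & ~~Q & ~~R   [double negation]
= Q & Q & ~~R   [double negation]
= Q & Q & R   [double negation]
= Q & R   [simplify]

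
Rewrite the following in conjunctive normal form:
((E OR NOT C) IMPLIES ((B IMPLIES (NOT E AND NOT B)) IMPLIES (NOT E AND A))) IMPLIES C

(NOT B OR C) AND (E OR NOT A OR C)

((E OR NOT C) IMPLIES ((B IMPLIES (NOT E AND NOT B)) IMPLIES (NOT E AND A))) IMPLIES C
≡ NOT ((E OR NOT C) IMPLIES ((B IMPLIES (NOT E AND NOT B)) IMPLIES (NOT E AND A))) OR C   (eliminate IMPLIES)
≡ NOT (NOT (E OR NOT C) OR ((B IMPLIES (NOT E AND NOT B)) IMPLIES (NOT E AND A))) OR C   (eliminate IMPLIES)
≡ NOT (NOT (E OR NOT C) OR NOT (B IMPLIES (NOT E AND NOT B)) OR (NOT E AND A)) OR C   (eliminate IMPLIES)
≡ NOT (NOT (E OR NOT C) OR NOT (NOT B OR (NOT E AND NOT B)) OR (NOT E AND A)) OR C   (eliminate IMPLIES)
≡ (NOT NOT (E OR NOT C) AND NOT NOT (NOT B OR (NOT E AND NOT B)) AND NOT (NOT E AND A)) OR C   (De Morgan)
≡ ((E OR NOT C) AND NOT NOT (NOT B OR (NOT E AND NOT B)) AND NOT (NOT E AND A)) OR C   (double negation)
≡ ((E OR NOT C) AND (NOT B OR (NOT E AND NOT B)) AND NOT (NOT E AND A)) OR C   (double negation)
≡ ((E OR NOT C) AND (NOT B OR (NOT E AND NOT B)) AND (NOT NOT E OR NOT A)) OR C   (De Morgan)
≡ ((E OR NOT C) AND (NOT B OR (NOT E AND NOT B)) AND (E OR NOT A)) OR C   (double negation)
≡ (E OR NOT C OR C) AND (NOT B OR NOT E OR C) AND (NOT B OR NOT B OR C) AND (E OR NOT A OR C)   (distribute OR over AND)
≡ (NOT B OR C) AND (E OR NOT A OR C)   (simplify)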